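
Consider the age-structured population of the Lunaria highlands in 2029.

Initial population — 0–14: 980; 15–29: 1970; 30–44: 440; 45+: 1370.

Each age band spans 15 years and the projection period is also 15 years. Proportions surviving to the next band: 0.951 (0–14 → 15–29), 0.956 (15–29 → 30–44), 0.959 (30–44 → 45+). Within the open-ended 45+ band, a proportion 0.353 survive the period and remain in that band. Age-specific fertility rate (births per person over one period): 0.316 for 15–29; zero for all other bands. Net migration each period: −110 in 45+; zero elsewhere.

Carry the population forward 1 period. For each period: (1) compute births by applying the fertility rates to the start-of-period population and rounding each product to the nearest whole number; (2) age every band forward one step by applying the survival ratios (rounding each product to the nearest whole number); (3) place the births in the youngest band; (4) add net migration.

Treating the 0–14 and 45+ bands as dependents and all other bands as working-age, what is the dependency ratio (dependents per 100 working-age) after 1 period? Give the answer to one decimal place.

50.4

— Period 1 —
Births: 1970 * 0.316 = 623
15–29: 980 * 0.951 = 932
30–44: 1970 * 0.956 = 1883
45+: 440 * 0.959 + 1370 * 0.353 = 422 + 484 = 906
Net migration: 45+ − 110 → 796
End of period: [623, 932, 1883, 796]
Dependents (band 0–14 + band 45+) = 623 + 796 = 1419; working-age = 2815; ratio = 1419/2815 × 100 = 50.4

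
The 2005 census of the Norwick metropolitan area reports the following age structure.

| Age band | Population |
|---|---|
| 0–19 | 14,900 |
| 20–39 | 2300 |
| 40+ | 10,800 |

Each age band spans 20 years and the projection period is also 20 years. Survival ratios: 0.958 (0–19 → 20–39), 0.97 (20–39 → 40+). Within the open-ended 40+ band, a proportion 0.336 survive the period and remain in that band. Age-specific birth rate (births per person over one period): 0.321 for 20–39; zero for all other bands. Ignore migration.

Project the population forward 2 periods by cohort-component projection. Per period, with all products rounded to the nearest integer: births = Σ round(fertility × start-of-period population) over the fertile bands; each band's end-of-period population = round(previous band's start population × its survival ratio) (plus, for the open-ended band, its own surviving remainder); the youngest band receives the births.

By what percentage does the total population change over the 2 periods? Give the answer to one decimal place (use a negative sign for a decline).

Period 1.
Births: 2300 * 0.321 = 738
20–39: 14900 * 0.958 = 14274
40+: 2300 * 0.97 + 10800 * 0.336 = 2231 + 3629 = 5860
Giving 738 / 14274 / 5860.
Period 2.
Births: 14274 * 0.321 = 4582
20–39: 738 * 0.958 = 707
40+: 14274 * 0.97 + 5860 * 0.336 = 13846 + 1969 = 15815
Giving 4582 / 707 / 15815.
Total: 28000 → 21104; change = -6896; percentage change = -24.6%

-24.6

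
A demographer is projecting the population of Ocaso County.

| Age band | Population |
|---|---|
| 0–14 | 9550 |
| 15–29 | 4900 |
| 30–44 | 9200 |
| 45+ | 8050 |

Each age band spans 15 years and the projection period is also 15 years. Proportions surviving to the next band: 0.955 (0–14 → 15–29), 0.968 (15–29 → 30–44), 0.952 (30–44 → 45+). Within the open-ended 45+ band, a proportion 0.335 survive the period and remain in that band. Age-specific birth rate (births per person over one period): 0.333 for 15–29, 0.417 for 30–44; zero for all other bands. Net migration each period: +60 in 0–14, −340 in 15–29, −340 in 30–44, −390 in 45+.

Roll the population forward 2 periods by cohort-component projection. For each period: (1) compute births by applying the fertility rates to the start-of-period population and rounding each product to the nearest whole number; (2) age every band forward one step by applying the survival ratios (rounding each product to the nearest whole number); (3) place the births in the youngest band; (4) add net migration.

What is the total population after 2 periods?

Call the groups 1 to 4, youngest first.
— Period 1 —
Births: 4900 * 0.333 = 1632  |  9200 * 0.417 = 3836 — total 5468
Group 2: 9550 * 0.955 = 9120
Group 3: 4900 * 0.968 = 4743
Group 4: 9200 * 0.952 + 8050 * 0.335 = 8758 + 2697 = 11455
Net migration: Group 1 + 60 → 5528; Group 2 − 340 → 8780; Group 3 − 340 → 4403; Group 4 − 390 → 11065
→ [5528, 8780, 4403, 11065]
— Period 2 —
Births: 8780 * 0.333 = 2924  |  4403 * 0.417 = 1836 — total 4760
Group 2: 5528 * 0.955 = 5279
Group 3: 8780 * 0.968 = 8499
Group 4: 4403 * 0.952 + 11065 * 0.335 = 4192 + 3707 = 7899
Net migration: Group 1 + 60 → 4820; Group 2 − 340 → 4939; Group 3 − 340 → 8159; Group 4 − 390 → 7509
→ [4820, 4939, 8159, 7509]
Total after period 2: 4820 + 4939 + 8159 + 7509 = 25427

25427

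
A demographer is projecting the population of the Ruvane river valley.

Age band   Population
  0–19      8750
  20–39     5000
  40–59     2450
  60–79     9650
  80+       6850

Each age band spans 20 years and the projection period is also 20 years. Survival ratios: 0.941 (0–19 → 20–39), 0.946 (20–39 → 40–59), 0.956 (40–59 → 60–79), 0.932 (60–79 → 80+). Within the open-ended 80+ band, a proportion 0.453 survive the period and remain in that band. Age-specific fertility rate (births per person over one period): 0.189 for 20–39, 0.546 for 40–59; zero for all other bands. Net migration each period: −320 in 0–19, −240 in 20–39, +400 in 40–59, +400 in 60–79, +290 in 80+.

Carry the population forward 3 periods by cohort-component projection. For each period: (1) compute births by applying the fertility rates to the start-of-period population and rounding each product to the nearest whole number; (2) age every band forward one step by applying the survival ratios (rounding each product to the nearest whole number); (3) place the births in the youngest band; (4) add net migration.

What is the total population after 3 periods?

— Period 1 —
Births: 5000 × 0.189 = 945  |  2450 × 0.546 = 1338 — total 2283
20–39: 8750 × 0.941 = 8234
40–59: 5000 × 0.946 = 4730
60–79: 2450 × 0.956 = 2342
80+: 9650 × 0.932 + 6850 × 0.453 = 8994 + 3103 = 12097
Net migration: 0–19 − 320 → 1963; 20–39 − 240 → 7994; 40–59 + 400 → 5130; 60–79 + 400 → 2742; 80+ + 290 → 12387
→ [1963, 7994, 5130, 2742, 12387]
— Period 2 —
Births: 7994 × 0.189 = 1511  |  5130 × 0.546 = 2801 — total 4312
20–39: 1963 × 0.941 = 1847
40–59: 7994 × 0.946 = 7562
60–79: 5130 × 0.956 = 4904
80+: 2742 × 0.932 + 12387 × 0.453 = 2556 + 5611 = 8167
Net migration: 0–19 − 320 → 3992; 20–39 − 240 → 1607; 40–59 + 400 → 7962; 60–79 + 400 → 5304; 80+ + 290 → 8457
→ [3992, 1607, 7962, 5304, 8457]
— Period 3 —
Births: 1607 × 0.189 = 304  |  7962 × 0.546 = 4347 — total 4651
20–39: 3992 × 0.941 = 3756
40–59: 1607 × 0.946 = 1520
60–79: 7962 × 0.956 = 7612
80+: 5304 × 0.932 + 8457 × 0.453 = 4943 + 3831 = 8774
Net migration: 0–19 − 320 → 4331; 20–39 − 240 → 3516; 40–59 + 400 → 1920; 60–79 + 400 → 8012; 80+ + 290 → 9064
→ [4331, 3516, 1920, 8012, 9064]
Total after period 3: 4331 + 3516 + 1920 + 8012 + 9064 = 26843

26843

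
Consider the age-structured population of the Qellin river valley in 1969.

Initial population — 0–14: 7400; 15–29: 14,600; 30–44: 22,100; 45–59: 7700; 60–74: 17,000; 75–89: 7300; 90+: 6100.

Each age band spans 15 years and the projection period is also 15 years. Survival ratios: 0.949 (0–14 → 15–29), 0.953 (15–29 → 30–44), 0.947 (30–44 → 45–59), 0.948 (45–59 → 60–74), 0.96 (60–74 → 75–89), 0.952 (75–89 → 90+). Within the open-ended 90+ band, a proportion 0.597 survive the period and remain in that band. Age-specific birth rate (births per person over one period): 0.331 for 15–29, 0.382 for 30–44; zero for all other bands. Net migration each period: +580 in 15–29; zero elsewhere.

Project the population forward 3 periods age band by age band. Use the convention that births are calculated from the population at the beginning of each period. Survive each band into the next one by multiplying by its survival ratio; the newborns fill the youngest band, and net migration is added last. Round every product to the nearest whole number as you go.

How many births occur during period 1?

13275

(Bands numbered youngest = 1 to oldest = 7.)
[period 1]
Births: 14600 * 0.331 = 4833, 22100 * 0.382 = 8442 — total 13275
Band 2: 7400 * 0.949 = 7023
Band 3: 14600 * 0.953 = 13914
Band 4: 22100 * 0.947 = 20929
Band 5: 7700 * 0.948 = 7300
Band 6: 17000 * 0.96 = 16320
Band 7: 7300 * 0.952 + 6100 * 0.597 = 6950 + 3642 = 10592
Net migration: Band 2 + 580 → 7603
End of period: [13275, 7603, 13914, 20929, 7300, 16320, 10592]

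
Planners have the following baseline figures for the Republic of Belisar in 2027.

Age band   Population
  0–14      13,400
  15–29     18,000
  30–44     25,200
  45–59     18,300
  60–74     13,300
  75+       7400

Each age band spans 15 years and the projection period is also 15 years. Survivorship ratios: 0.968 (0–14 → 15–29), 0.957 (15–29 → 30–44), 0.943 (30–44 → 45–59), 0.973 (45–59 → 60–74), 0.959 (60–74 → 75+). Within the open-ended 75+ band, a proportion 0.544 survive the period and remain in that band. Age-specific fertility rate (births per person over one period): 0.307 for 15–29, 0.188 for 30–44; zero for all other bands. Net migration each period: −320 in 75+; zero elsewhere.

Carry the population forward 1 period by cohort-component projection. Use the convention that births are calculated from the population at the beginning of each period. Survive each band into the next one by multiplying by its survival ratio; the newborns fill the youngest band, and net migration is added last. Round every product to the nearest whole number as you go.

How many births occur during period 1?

Call the groups 1 to 6, youngest first.
Period 1.
Births: 18000 * 0.307 = 5526 ; 25200 * 0.188 = 4738 — total 10264
Group 2: 13400 * 0.968 = 12971
Group 3: 18000 * 0.957 = 17226
Group 4: 25200 * 0.943 = 23764
Group 5: 18300 * 0.973 = 17806
Group 6: 13300 * 0.959 + 7400 * 0.544 = 12755 + 4026 = 16781
Net migration: Group 6 − 320 → 16461
Population now: 0–14=10264, 15–29=12971, 30–44=17226, 45–59=23764, 60–74=17806, 75+=16461

10264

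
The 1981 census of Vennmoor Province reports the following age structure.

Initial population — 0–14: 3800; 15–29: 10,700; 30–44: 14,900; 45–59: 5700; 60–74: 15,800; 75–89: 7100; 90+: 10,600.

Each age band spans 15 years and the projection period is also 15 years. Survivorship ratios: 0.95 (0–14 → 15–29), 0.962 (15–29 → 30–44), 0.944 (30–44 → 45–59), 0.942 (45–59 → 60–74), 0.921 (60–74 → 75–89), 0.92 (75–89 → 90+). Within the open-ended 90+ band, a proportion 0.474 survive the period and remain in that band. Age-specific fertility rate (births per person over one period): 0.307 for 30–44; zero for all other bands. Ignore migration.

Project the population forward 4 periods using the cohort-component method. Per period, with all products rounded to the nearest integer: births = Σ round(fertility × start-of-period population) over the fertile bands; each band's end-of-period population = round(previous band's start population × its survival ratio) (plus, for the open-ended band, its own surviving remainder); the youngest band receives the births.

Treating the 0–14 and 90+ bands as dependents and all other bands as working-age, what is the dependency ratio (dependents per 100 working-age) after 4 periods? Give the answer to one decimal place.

(Bands numbered youngest = 1 to oldest = 7.)
Period 1.
Births: 14900 × 0.307 = 4574
Band 2: 3800 × 0.95 = 3610
Band 3: 10700 × 0.962 = 10293
Band 4: 14900 × 0.944 = 14066
Band 5: 5700 × 0.942 = 5369
Band 6: 15800 × 0.921 = 14552
Band 7: 7100 × 0.92 + 10600 × 0.474 = 6532 + 5024 = 11556
→ [4574, 3610, 10293, 14066, 5369, 14552, 11556]
Period 2.
Births: 10293 × 0.307 = 3160
Band 2: 4574 × 0.95 = 4345
Band 3: 3610 × 0.962 = 3473
Band 4: 10293 × 0.944 = 9717
Band 5: 14066 × 0.942 = 13250
Band 6: 5369 × 0.921 = 4945
Band 7: 14552 × 0.92 + 11556 × 0.474 = 13388 + 5478 = 18866
→ [3160, 4345, 3473, 9717, 13250, 4945, 18866]
Period 3.
Births: 3473 × 0.307 = 1066
Band 2: 3160 × 0.95 = 3002
Band 3: 4345 × 0.962 = 4180
Band 4: 3473 × 0.944 = 3279
Band 5: 9717 × 0.942 = 9153
Band 6: 13250 × 0.921 = 12203
Band 7: 4945 × 0.92 + 18866 × 0.474 = 4549 + 8942 = 13491
→ [1066, 3002, 4180, 3279, 9153, 12203, 13491]
Period 4.
Births: 4180 × 0.307 = 1283
Band 2: 1066 × 0.95 = 1013
Band 3: 3002 × 0.962 = 2888
Band 4: 4180 × 0.944 = 3946
Band 5: 3279 × 0.942 = 3089
Band 6: 9153 × 0.921 = 8430
Band 7: 12203 × 0.92 + 13491 × 0.474 = 11227 + 6395 = 17622
→ [1283, 1013, 2888, 3946, 3089, 8430, 17622]
Dependents (band 0–14 + band 90+) = 1283 + 17622 = 18905; working-age = 19366; ratio = 18905/19366 × 100 = 97.6

97.6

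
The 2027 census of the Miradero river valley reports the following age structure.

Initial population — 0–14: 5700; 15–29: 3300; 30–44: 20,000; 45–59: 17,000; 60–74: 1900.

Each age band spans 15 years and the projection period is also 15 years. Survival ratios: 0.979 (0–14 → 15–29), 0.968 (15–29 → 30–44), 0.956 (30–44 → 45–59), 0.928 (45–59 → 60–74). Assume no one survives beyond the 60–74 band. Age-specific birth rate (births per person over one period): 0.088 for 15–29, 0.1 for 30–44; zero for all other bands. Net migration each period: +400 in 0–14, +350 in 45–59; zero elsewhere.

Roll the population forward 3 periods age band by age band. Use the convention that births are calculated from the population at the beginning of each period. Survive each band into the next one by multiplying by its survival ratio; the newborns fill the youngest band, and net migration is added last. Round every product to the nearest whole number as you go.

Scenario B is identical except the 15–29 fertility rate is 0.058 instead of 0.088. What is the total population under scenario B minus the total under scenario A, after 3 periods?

Period 1.
Births: 3300 × 0.088 = 290  |  20000 × 0.1 = 2000 ⇒ total 2290
15–29: 5700 × 0.979 = 5580
30–44: 3300 × 0.968 = 3194
45–59: 20000 × 0.956 = 19120
60–74: 17000 × 0.928 = 15776
Net migration: 0–14 + 400 → 2690; 45–59 + 350 → 19470
→ [2690, 5580, 3194, 19470, 15776]
Period 2.
Births: 5580 × 0.088 = 491  |  3194 × 0.1 = 319 ⇒ total 810
15–29: 2690 × 0.979 = 2634
30–44: 5580 × 0.968 = 5401
45–59: 3194 × 0.956 = 3053
60–74: 19470 × 0.928 = 18068
Net migration: 0–14 + 400 → 1210; 45–59 + 350 → 3403
→ [1210, 2634, 5401, 3403, 18068]
Period 3.
Births: 2634 × 0.088 = 232  |  5401 × 0.1 = 540 ⇒ total 772
15–29: 1210 × 0.979 = 1185
30–44: 2634 × 0.968 = 2550
45–59: 5401 × 0.956 = 5163
60–74: 3403 × 0.928 = 3158
Net migration: 0–14 + 400 → 1172; 45–59 + 350 → 5513
→ [1172, 1185, 2550, 5513, 3158]
Scenario A total after 3 periods: 13578
Scenario B projection —
Period 1.
Births: 3300 × 0.058 = 191  |  20000 × 0.1 = 2000 ⇒ total 2191
15–29: 5700 × 0.979 = 5580
30–44: 3300 × 0.968 = 3194
45–59: 20000 × 0.956 = 19120
60–74: 17000 × 0.928 = 15776
Net migration: 0–14 + 400 → 2591; 45–59 + 350 → 19470
→ [2591, 5580, 3194, 19470, 15776]
Period 2.
Births: 5580 × 0.058 = 324  |  3194 × 0.1 = 319 ⇒ total 643
15–29: 2591 × 0.979 = 2537
30–44: 5580 × 0.968 = 5401
45–59: 3194 × 0.956 = 3053
60–74: 19470 × 0.928 = 18068
Net migration: 0–14 + 400 → 1043; 45–59 + 350 → 3403
→ [1043, 2537, 5401, 3403, 18068]
Period 3.
Births: 2537 × 0.058 = 147  |  5401 × 0.1 = 540 ⇒ total 687
15–29: 1043 × 0.979 = 1021
30–44: 2537 × 0.968 = 2456
45–59: 5401 × 0.956 = 5163
60–74: 3403 × 0.928 = 3158
Net migration: 0–14 + 400 → 1087; 45–59 + 350 → 5513
→ [1087, 1021, 2456, 5513, 3158]
Scenario B total after 3 periods: 13235
Difference B − A = 13235 − 13578 = -343

-343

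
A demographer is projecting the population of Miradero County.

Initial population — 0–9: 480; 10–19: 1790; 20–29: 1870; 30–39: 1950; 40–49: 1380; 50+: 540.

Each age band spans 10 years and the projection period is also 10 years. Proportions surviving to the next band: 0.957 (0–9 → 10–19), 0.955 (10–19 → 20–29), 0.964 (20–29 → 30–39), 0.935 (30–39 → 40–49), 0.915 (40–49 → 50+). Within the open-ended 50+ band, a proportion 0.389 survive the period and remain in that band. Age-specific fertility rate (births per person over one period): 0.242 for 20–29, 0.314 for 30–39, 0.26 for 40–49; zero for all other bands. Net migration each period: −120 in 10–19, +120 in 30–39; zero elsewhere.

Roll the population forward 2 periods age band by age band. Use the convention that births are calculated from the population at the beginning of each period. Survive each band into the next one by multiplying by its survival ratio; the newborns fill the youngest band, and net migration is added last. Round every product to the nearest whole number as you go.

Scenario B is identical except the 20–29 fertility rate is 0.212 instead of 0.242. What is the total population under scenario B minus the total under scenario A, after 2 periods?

(Groups numbered youngest = 1 to oldest = 6.)
Period 1:
Births: 1870 × 0.242 = 453 ; 1950 × 0.314 = 612 ; 1380 × 0.26 = 359 — total 1424
Group 2: 480 × 0.957 = 459
Group 3: 1790 × 0.955 = 1709
Group 4: 1870 × 0.964 = 1803
Group 5: 1950 × 0.935 = 1823
Group 6: 1380 × 0.915 + 540 × 0.389 = 1263 + 210 = 1473
Net migration: Group 2 − 120 → 339; Group 4 + 120 → 1923
Population now: 0–9=1424, 10–19=339, 20–29=1709, 30–39=1923, 40–49=1823, 50+=1473
Period 2:
Births: 1709 × 0.242 = 414 ; 1923 × 0.314 = 604 ; 1823 × 0.26 = 474 — total 1492
Group 2: 1424 × 0.957 = 1363
Group 3: 339 × 0.955 = 324
Group 4: 1709 × 0.964 = 1647
Group 5: 1923 × 0.935 = 1798
Group 6: 1823 × 0.915 + 1473 × 0.389 = 1668 + 573 = 2241
Net migration: Group 2 − 120 → 1243; Group 4 + 120 → 1767
Population now: 0–9=1492, 10–19=1243, 20–29=324, 30–39=1767, 40–49=1798, 50+=2241
Scenario A total after 2 periods: 8865
Scenario B projection —
Period 1:
Births: 1870 × 0.212 = 396 ; 1950 × 0.314 = 612 ; 1380 × 0.26 = 359 — total 1367
Group 2: 480 × 0.957 = 459
Group 3: 1790 × 0.955 = 1709
Group 4: 1870 × 0.964 = 1803
Group 5: 1950 × 0.935 = 1823
Group 6: 1380 × 0.915 + 540 × 0.389 = 1263 + 210 = 1473
Net migration: Group 2 − 120 → 339; Group 4 + 120 → 1923
Population now: 0–9=1367, 10–19=339, 20–29=1709, 30–39=1923, 40–49=1823, 50+=1473
Period 2:
Births: 1709 × 0.212 = 362 ; 1923 × 0.314 = 604 ; 1823 × 0.26 = 474 — total 1440
Group 2: 1367 × 0.957 = 1308
Group 3: 339 × 0.955 = 324
Group 4: 1709 × 0.964 = 1647
Group 5: 1923 × 0.935 = 1798
Group 6: 1823 × 0.915 + 1473 × 0.389 = 1668 + 573 = 2241
Net migration: Group 2 − 120 → 1188; Group 4 + 120 → 1767
Population now: 0–9=1440, 10–19=1188, 20–29=324, 30–39=1767, 40–49=1798, 50+=2241
Scenario B total after 2 periods: 8758
Difference B − A = 8758 − 8865 = -107

-107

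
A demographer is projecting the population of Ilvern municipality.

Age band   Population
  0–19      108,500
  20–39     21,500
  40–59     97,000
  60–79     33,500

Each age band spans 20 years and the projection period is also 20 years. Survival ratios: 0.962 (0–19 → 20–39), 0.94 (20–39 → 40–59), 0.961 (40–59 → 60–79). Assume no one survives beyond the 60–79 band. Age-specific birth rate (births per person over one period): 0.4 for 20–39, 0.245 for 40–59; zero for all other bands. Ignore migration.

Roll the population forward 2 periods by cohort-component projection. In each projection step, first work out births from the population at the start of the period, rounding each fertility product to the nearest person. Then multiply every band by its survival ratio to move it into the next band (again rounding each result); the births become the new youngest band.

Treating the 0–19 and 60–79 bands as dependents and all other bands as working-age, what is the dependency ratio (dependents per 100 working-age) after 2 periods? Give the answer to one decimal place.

51.2

Let group 1 be 0–19 through group 4 = 60–79.
Period 1.
Births: 21500 × 0.4 = 8600  |  97000 × 0.245 = 23765 → 32365
Group 2: 108500 × 0.962 = 104377
Group 3: 21500 × 0.94 = 20210
Group 4: 97000 × 0.961 = 93217
Population now: 0–19=32365, 20–39=104377, 40–59=20210, 60–79=93217
Period 2.
Births: 104377 × 0.4 = 41751  |  20210 × 0.245 = 4951 → 46702
Group 2: 32365 × 0.962 = 31135
Group 3: 104377 × 0.94 = 98114
Group 4: 20210 × 0.961 = 19422
Population now: 0–19=46702, 20–39=31135, 40–59=98114, 60–79=19422
Dependents (band 0–19 + band 60–79) = 46702 + 19422 = 66124; working-age = 129249; ratio = 66124/129249 × 100 = 51.2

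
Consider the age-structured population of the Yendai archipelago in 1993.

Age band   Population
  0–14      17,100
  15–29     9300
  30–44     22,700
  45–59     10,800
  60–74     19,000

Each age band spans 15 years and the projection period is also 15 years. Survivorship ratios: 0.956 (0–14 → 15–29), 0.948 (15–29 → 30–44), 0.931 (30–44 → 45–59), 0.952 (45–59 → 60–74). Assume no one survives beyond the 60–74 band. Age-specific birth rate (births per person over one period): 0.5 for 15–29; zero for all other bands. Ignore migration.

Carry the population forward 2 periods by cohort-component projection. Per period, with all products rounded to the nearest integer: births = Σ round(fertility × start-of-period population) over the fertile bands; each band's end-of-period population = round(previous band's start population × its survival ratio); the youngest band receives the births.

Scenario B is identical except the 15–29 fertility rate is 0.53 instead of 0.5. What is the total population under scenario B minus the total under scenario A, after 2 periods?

757

[period 1]
Births: 9300 * 0.5 = 4650
15–29: 17100 * 0.956 = 16348
30–44: 9300 * 0.948 = 8816
45–59: 22700 * 0.931 = 21134
60–74: 10800 * 0.952 = 10282
Giving 4650 / 16348 / 8816 / 21134 / 10282.
[period 2]
Births: 16348 * 0.5 = 8174
15–29: 4650 * 0.956 = 4445
30–44: 16348 * 0.948 = 15498
45–59: 8816 * 0.931 = 8208
60–74: 21134 * 0.952 = 20120
Giving 8174 / 4445 / 15498 / 8208 / 20120.
Scenario A total after 2 periods: 56445
Scenario B projection —
[period 1]
Births: 9300 * 0.53 = 4929
15–29: 17100 * 0.956 = 16348
30–44: 9300 * 0.948 = 8816
45–59: 22700 * 0.931 = 21134
60–74: 10800 * 0.952 = 10282
Giving 4929 / 16348 / 8816 / 21134 / 10282.
[period 2]
Births: 16348 * 0.53 = 8664
15–29: 4929 * 0.956 = 4712
30–44: 16348 * 0.948 = 15498
45–59: 8816 * 0.931 = 8208
60–74: 21134 * 0.952 = 20120
Giving 8664 / 4712 / 15498 / 8208 / 20120.
Scenario B total after 2 periods: 57202
Difference B − A = 57202 − 56445 = 757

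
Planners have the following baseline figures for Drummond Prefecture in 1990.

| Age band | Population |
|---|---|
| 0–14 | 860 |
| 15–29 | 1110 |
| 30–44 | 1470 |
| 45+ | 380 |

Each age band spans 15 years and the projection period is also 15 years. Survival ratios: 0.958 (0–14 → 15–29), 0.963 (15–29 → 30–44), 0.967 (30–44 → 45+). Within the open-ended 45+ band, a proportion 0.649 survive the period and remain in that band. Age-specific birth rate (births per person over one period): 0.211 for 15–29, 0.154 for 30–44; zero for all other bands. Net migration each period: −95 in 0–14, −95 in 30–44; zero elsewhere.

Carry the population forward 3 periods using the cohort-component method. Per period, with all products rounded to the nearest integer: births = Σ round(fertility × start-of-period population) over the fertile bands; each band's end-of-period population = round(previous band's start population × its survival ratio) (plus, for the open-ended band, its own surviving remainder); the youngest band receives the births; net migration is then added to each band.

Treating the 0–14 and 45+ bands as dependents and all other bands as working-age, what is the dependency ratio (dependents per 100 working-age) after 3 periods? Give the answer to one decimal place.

Numbering the groups 1..4 from youngest to oldest:
After projecting period 1:
Births: 1110 × 0.211 = 234  |  1470 × 0.154 = 226 → 460
Group 2: 860 × 0.958 = 824
Group 3: 1110 × 0.963 = 1069
Group 4: 1470 × 0.967 + 380 × 0.649 = 1421 + 247 = 1668
Net migration: Group 1 − 95 → 365; Group 3 − 95 → 974
Giving 365 / 824 / 974 / 1668.
After projecting period 2:
Births: 824 × 0.211 = 174  |  974 × 0.154 = 150 → 324
Group 2: 365 × 0.958 = 350
Group 3: 824 × 0.963 = 794
Group 4: 974 × 0.967 + 1668 × 0.649 = 942 + 1083 = 2025
Net migration: Group 1 − 95 → 229; Group 3 − 95 → 699
Giving 229 / 350 / 699 / 2025.
After projecting period 3:
Births: 350 × 0.211 = 74  |  699 × 0.154 = 108 → 182
Group 2: 229 × 0.958 = 219
Group 3: 350 × 0.963 = 337
Group 4: 699 × 0.967 + 2025 × 0.649 = 676 + 1314 = 1990
Net migration: Group 1 − 95 → 87; Group 3 − 95 → 242
Giving 87 / 219 / 242 / 1990.
Dependents (band 0–14 + band 45+) = 87 + 1990 = 2077; working-age = 461; ratio = 2077/461 × 100 = 450.5

450.5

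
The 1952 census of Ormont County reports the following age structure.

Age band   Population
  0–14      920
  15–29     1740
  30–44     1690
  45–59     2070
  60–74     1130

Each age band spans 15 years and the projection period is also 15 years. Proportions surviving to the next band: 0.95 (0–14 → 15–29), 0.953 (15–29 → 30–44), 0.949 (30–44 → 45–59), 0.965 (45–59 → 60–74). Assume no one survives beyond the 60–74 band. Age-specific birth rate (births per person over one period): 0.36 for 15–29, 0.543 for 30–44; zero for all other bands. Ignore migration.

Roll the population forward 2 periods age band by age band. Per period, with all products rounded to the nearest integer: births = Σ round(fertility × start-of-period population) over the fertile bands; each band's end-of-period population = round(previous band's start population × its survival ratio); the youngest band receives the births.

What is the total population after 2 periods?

Numbering the groups 1..5 from youngest to oldest:
[period 1]
Births: 1740 × 0.36 = 626 ; 1690 × 0.543 = 918 → 1544
Group 2: 920 × 0.95 = 874
Group 3: 1740 × 0.953 = 1658
Group 4: 1690 × 0.949 = 1604
Group 5: 2070 × 0.965 = 1998
End of period: [1544, 874, 1658, 1604, 1998]
[period 2]
Births: 874 × 0.36 = 315 ; 1658 × 0.543 = 900 → 1215
Group 2: 1544 × 0.95 = 1467
Group 3: 874 × 0.953 = 833
Group 4: 1658 × 0.949 = 1573
Group 5: 1604 × 0.965 = 1548
End of period: [1215, 1467, 833, 1573, 1548]
Total after period 2: 1215 + 1467 + 833 + 1573 + 1548 = 6636

6636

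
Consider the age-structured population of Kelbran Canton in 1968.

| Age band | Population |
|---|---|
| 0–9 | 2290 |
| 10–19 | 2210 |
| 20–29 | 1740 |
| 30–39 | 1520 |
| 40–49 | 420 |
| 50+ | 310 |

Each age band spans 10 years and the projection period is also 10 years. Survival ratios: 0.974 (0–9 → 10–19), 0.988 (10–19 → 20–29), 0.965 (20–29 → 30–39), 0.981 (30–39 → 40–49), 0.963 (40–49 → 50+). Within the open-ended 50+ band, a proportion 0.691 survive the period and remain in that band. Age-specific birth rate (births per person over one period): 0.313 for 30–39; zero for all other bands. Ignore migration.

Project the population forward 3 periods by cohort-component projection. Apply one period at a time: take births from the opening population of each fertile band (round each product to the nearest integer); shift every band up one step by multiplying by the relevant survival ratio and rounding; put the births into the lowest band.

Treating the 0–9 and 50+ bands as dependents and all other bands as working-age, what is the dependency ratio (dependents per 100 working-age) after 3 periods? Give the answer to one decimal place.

68.4

[period 1]
Births: 1520 × 0.313 = 476
10–19: 2290 × 0.974 = 2230
20–29: 2210 × 0.988 = 2183
30–39: 1740 × 0.965 = 1679
40–49: 1520 × 0.981 = 1491
50+: 420 × 0.963 + 310 × 0.691 = 404 + 214 = 618
Giving 476 / 2230 / 2183 / 1679 / 1491 / 618.
[period 2]
Births: 1679 × 0.313 = 526
10–19: 476 × 0.974 = 464
20–29: 2230 × 0.988 = 2203
30–39: 2183 × 0.965 = 2107
40–49: 1679 × 0.981 = 1647
50+: 1491 × 0.963 + 618 × 0.691 = 1436 + 427 = 1863
Giving 526 / 464 / 2203 / 2107 / 1647 / 1863.
[period 3]
Births: 2107 × 0.313 = 659
10–19: 526 × 0.974 = 512
20–29: 464 × 0.988 = 458
30–39: 2203 × 0.965 = 2126
40–49: 2107 × 0.981 = 2067
50+: 1647 × 0.963 + 1863 × 0.691 = 1586 + 1287 = 2873
Giving 659 / 512 / 458 / 2126 / 2067 / 2873.
Dependents (band 0–9 + band 50+) = 659 + 2873 = 3532; working-age = 5163; ratio = 3532/5163 × 100 = 68.4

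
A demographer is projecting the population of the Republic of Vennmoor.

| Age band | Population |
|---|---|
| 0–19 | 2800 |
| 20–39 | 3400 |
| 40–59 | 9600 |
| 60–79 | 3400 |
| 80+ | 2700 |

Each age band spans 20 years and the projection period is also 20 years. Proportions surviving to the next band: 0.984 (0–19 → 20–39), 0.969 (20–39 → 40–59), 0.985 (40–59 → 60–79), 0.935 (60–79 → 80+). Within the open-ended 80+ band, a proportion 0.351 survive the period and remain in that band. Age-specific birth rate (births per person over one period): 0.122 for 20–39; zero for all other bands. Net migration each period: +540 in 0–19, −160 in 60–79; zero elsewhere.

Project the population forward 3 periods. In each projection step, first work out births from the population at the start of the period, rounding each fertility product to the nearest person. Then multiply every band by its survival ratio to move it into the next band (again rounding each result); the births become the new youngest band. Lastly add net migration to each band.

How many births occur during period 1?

415

Numbering the bands 1..5 from youngest to oldest:
— Period 1 —
Births: 3400 × 0.122 = 415
Band 2: 2800 × 0.984 = 2755
Band 3: 3400 × 0.969 = 3295
Band 4: 9600 × 0.985 = 9456
Band 5: 3400 × 0.935 + 2700 × 0.351 = 3179 + 948 = 4127
Net migration: Band 1 + 540 → 955; Band 4 − 160 → 9296
→ [955, 2755, 3295, 9296, 4127]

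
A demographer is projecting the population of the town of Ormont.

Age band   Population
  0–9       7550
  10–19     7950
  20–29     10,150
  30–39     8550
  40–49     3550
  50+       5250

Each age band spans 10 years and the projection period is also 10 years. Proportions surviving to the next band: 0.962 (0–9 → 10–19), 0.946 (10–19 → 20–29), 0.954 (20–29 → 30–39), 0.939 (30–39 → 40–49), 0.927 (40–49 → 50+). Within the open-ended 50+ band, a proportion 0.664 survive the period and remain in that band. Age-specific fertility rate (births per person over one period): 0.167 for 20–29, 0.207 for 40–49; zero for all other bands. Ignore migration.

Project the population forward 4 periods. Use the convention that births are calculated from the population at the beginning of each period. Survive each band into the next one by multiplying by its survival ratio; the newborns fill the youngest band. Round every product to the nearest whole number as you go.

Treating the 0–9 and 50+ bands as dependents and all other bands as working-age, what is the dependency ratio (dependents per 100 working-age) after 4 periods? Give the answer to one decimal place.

136.4

— Period 1 —
Births: 10150 × 0.167 = 1695  |  3550 × 0.207 = 735 → total 2430
10–19: 7550 × 0.962 = 7263
20–29: 7950 × 0.946 = 7521
30–39: 10150 × 0.954 = 9683
40–49: 8550 × 0.939 = 8028
50+: 3550 × 0.927 + 5250 × 0.664 = 3291 + 3486 = 6777
→ [2430, 7263, 7521, 9683, 8028, 6777]
— Period 2 —
Births: 7521 × 0.167 = 1256  |  8028 × 0.207 = 1662 → total 2918
10–19: 2430 × 0.962 = 2338
20–29: 7263 × 0.946 = 6871
30–39: 7521 × 0.954 = 7175
40–49: 9683 × 0.939 = 9092
50+: 8028 × 0.927 + 6777 × 0.664 = 7442 + 4500 = 11942
→ [2918, 2338, 6871, 7175, 9092, 11942]
— Period 3 —
Births: 6871 × 0.167 = 1147  |  9092 × 0.207 = 1882 → total 3029
10–19: 2918 × 0.962 = 2807
20–29: 2338 × 0.946 = 2212
30–39: 6871 × 0.954 = 6555
40–49: 7175 × 0.939 = 6737
50+: 9092 × 0.927 + 11942 × 0.664 = 8428 + 7929 = 16357
→ [3029, 2807, 2212, 6555, 6737, 16357]
— Period 4 —
Births: 2212 × 0.167 = 369  |  6737 × 0.207 = 1395 → total 1764
10–19: 3029 × 0.962 = 2914
20–29: 2807 × 0.946 = 2655
30–39: 2212 × 0.954 = 2110
40–49: 6555 × 0.939 = 6155
50+: 6737 × 0.927 + 16357 × 0.664 = 6245 + 10861 = 17106
→ [1764, 2914, 2655, 2110, 6155, 17106]
Dependents (band 0–9 + band 50+) = 1764 + 17106 = 18870; working-age = 13834; ratio = 18870/13834 × 100 = 136.4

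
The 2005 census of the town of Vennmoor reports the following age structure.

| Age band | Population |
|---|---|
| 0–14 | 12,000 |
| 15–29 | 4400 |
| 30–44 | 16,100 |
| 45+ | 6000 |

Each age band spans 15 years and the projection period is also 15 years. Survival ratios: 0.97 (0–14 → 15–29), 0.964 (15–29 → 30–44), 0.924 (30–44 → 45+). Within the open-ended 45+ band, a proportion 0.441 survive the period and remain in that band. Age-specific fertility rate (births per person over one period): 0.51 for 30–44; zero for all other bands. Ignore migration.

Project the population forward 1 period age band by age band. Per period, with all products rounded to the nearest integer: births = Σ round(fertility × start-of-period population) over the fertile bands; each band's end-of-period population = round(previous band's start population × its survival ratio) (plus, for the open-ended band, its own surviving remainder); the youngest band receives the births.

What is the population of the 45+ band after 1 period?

(Groups numbered youngest = 1 to oldest = 4.)
After projecting period 1:
Births: 16100 × 0.51 = 8211
Group 2: 12000 × 0.97 = 11640
Group 3: 4400 × 0.964 = 4242
Group 4: 16100 × 0.924 + 6000 × 0.441 = 14876 + 2646 = 17522
Giving 8211 / 11640 / 4242 / 17522.

17522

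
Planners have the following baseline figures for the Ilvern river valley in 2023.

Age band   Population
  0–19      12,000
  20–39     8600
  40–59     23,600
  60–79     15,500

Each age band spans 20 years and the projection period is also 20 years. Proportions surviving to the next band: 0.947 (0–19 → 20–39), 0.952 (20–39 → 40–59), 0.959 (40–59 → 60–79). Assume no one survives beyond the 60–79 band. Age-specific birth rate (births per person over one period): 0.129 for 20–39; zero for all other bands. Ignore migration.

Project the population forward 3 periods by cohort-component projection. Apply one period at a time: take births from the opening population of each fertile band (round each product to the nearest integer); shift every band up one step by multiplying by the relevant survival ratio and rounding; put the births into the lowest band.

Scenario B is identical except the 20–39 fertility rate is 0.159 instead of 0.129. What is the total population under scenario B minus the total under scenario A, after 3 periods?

627

Numbering the bands 1..4 from youngest to oldest:
[period 1]
Births: 8600 × 0.129 = 1109
Band 2: 12000 × 0.947 = 11364
Band 3: 8600 × 0.952 = 8187
Band 4: 23600 × 0.959 = 22632
End of period: [1109, 11364, 8187, 22632]
[period 2]
Births: 11364 × 0.129 = 1466
Band 2: 1109 × 0.947 = 1050
Band 3: 11364 × 0.952 = 10819
Band 4: 8187 × 0.959 = 7851
End of period: [1466, 1050, 10819, 7851]
[period 3]
Births: 1050 × 0.129 = 135
Band 2: 1466 × 0.947 = 1388
Band 3: 1050 × 0.952 = 1000
Band 4: 10819 × 0.959 = 10375
End of period: [135, 1388, 1000, 10375]
Scenario A total after 3 periods: 12898
Scenario B projection —
[period 1]
Births: 8600 × 0.159 = 1367
Band 2: 12000 × 0.947 = 11364
Band 3: 8600 × 0.952 = 8187
Band 4: 23600 × 0.959 = 22632
End of period: [1367, 11364, 8187, 22632]
[period 2]
Births: 11364 × 0.159 = 1807
Band 2: 1367 × 0.947 = 1295
Band 3: 11364 × 0.952 = 10819
Band 4: 8187 × 0.959 = 7851
End of period: [1807, 1295, 10819, 7851]
[period 3]
Births: 1295 × 0.159 = 206
Band 2: 1807 × 0.947 = 1711
Band 3: 1295 × 0.952 = 1233
Band 4: 10819 × 0.959 = 10375
End of period: [206, 1711, 1233, 10375]
Scenario B total after 3 periods: 13525
Difference B − A = 13525 − 12898 = 627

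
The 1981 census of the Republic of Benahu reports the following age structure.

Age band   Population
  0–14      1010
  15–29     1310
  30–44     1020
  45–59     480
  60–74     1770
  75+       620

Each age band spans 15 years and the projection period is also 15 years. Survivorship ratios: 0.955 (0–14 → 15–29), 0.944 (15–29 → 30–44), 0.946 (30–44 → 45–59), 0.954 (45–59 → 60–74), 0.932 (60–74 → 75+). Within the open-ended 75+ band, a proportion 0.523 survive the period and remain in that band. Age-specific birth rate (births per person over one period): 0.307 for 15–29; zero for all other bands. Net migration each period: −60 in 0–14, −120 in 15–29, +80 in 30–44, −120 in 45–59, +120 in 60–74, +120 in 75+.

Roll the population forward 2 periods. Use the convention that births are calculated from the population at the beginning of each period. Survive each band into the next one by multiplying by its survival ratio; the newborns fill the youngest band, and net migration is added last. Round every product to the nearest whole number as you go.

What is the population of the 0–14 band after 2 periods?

[period 1]
Births: 1310 * 0.307 = 402
15–29: 1010 * 0.955 = 965
30–44: 1310 * 0.944 = 1237
45–59: 1020 * 0.946 = 965
60–74: 480 * 0.954 = 458
75+: 1770 * 0.932 + 620 * 0.523 = 1650 + 324 = 1974
Net migration: 0–14 − 60 → 342; 15–29 − 120 → 845; 30–44 + 80 → 1317; 45–59 − 120 → 845; 60–74 + 120 → 578; 75+ + 120 → 2094
End of period: [342, 845, 1317, 845, 578, 2094]
[period 2]
Births: 845 * 0.307 = 259
15–29: 342 * 0.955 = 327
30–44: 845 * 0.944 = 798
45–59: 1317 * 0.946 = 1246
60–74: 845 * 0.954 = 806
75+: 578 * 0.932 + 2094 * 0.523 = 539 + 1095 = 1634
Net migration: 0–14 − 60 → 199; 15–29 − 120 → 207; 30–44 + 80 → 878; 45–59 − 120 → 1126; 60–74 + 120 → 926; 75+ + 120 → 1754
End of period: [199, 207, 878, 1126, 926, 1754]

199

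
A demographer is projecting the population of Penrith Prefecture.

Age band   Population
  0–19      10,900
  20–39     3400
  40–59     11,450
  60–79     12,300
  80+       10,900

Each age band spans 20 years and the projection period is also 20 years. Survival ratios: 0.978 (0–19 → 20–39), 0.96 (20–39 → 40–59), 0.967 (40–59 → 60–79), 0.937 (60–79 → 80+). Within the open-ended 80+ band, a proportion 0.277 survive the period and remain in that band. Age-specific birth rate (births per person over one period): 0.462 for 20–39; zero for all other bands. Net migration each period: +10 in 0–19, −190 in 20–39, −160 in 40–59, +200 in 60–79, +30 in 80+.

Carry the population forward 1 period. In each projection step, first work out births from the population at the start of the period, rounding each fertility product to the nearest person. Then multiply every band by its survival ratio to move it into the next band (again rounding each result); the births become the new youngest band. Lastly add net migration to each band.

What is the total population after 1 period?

41001

After projecting period 1:
Births: 3400 × 0.462 = 1571
20–39: 10900 × 0.978 = 10660
40–59: 3400 × 0.96 = 3264
60–79: 11450 × 0.967 = 11072
80+: 12300 × 0.937 + 10900 × 0.277 = 11525 + 3019 = 14544
Net migration: 0–19 + 10 → 1581; 20–39 − 190 → 10470; 40–59 − 160 → 3104; 60–79 + 200 → 11272; 80+ + 30 → 14574
Giving 1581 / 10470 / 3104 / 11272 / 14574.
Total after period 1: 1581 + 10470 + 3104 + 11272 + 14574 = 41001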